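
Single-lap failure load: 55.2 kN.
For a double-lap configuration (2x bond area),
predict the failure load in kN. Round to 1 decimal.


Failure load = 55.2 * 2 = 110.4 kN

110.4


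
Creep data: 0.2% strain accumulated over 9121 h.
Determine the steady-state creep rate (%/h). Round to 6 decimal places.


Rate = 0.2 / 9121 = 0.000022 %/h

0.000022


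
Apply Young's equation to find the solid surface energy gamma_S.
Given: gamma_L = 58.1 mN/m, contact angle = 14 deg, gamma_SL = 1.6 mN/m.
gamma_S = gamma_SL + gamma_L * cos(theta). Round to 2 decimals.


theta_rad = 14 * pi/180 = 0.244346
gamma_S = 1.6 + 58.1 * cos(0.244346)
= 57.97 mN/m

57.97


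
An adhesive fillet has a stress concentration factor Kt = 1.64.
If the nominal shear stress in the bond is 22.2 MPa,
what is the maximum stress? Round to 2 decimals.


Max stress = 22.2 * 1.64 = 36.41 MPa

36.41


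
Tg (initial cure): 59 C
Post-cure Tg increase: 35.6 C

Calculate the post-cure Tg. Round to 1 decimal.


Post-cure Tg = 59 + 35.6 = 94.6 C

94.6


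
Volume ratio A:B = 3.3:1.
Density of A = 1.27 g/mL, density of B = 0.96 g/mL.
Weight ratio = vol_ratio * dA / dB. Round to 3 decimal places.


Wt ratio = 3.3 * 1.27 / 0.96
= 4.366

4.366


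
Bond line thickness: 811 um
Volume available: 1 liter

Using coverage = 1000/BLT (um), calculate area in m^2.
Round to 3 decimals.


1 L = 1e6 mm^3, thickness = 811 um = 0.811 mm
Area = 1e6 / 0.811 mm^2 = (1e6 / 0.811) / 1e6 m^2 = 1000 / 811 m^2
= 1.233 m^2

1.233


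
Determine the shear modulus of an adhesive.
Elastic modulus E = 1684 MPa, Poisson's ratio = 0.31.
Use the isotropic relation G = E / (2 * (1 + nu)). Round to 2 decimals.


G = 1684 / (2*(1+0.31)) = 1684 / 2.62
= 642.75 MPa

642.75


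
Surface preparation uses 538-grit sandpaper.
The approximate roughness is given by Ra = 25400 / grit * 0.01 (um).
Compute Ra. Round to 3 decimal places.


Ra = 25400 / 538 * 0.01
= 254 / 538
= 0.472 um

0.472


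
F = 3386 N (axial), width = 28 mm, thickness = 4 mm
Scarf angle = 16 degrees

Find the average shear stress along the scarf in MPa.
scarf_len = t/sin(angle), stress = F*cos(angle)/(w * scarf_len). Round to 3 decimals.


scarf_len = 4/sin(16 deg) = 14.5118
cos(16 deg) = 0.961262
stress = 3386*0.961262/(28*14.5118) = 8.010 MPa

8.010


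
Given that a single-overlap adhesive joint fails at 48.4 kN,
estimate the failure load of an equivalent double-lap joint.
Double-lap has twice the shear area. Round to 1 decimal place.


Double-lap factor = 2
Expected load = 48.4 * 2 = 96.8 kN

96.8


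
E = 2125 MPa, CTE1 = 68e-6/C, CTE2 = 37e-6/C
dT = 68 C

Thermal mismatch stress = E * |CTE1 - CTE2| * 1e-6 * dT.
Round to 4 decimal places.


= 2125 * 31e-6 * 68
= 4.4795 MPa

4.4795


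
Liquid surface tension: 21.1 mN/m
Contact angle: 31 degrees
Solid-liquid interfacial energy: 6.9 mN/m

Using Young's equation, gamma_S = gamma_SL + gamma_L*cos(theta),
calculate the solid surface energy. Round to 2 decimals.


gamma_S = 6.9 + 21.1 * cos(31)
= 24.99 mN/m

24.99


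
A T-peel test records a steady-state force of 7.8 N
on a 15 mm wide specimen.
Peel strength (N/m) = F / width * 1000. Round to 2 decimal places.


Peel strength = 7.8 / 15 * 1000
= 520.00 N/m

520.00


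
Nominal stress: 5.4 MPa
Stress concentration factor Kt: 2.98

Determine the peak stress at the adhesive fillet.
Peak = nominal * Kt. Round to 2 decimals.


Peak stress = 5.4 * 2.98
= 16.09 MPa

16.09


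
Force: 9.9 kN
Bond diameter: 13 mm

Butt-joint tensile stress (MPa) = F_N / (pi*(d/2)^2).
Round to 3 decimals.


F_N = 9.9 * 1000 = 9900.0 N
A = pi*(6.5)^2 = 132.7323 mm^2
stress = 9900.0 / 132.7323 = 74.586 MPa

74.586


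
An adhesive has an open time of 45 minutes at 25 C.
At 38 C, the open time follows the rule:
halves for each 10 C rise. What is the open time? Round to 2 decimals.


Factor = 2^((38-25)/10) = 2.4623
Open time = 45 / 2.4623 = 18.28 min

18.28


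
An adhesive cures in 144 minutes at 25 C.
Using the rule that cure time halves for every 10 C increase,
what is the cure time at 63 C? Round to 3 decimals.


Factor = 2^((63 - 25) / 10) = 13.9288
Cure time = 144 / 13.9288
= 10.338 minutes

10.338


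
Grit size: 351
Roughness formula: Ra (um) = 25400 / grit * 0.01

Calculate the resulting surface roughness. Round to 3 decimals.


Ra = 25400 / 351 * 0.01
= 0.724 um

0.724


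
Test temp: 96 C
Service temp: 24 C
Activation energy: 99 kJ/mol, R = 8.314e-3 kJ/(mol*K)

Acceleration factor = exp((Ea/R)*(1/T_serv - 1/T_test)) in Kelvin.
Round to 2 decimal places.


AF = exp((99/0.008314)*(1/297.15 - 1/369.15))
= 2479.72

2479.72


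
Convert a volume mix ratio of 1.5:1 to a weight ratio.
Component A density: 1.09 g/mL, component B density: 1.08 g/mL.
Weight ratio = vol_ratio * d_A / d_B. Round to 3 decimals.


= 1.5 * 1.09 / 1.08 = 1.514

1.514


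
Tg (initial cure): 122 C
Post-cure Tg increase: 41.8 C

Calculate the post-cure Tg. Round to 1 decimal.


Post-cure Tg = 122 + 41.8 = 163.8 C

163.8


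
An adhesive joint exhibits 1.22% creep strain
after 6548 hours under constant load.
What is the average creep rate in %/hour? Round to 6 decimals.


Creep rate = strain / time
= 1.22 / 6548
= 0.000186 %/h

0.000186


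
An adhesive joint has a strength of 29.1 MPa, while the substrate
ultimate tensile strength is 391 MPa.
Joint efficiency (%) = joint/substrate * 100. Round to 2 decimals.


Efficiency = 29.1 / 391 * 100
= 7.44%

7.44


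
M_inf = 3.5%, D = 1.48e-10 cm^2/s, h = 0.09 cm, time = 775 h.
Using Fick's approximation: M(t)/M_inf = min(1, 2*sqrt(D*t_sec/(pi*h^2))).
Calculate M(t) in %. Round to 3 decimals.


t = 2790000 s
ratio = min(1, 2*sqrt(1.48e-10*2790000/(pi*0.0081)))
= 0.254768
M(t) = 3.5 * 0.254768 = 0.892%

0.892


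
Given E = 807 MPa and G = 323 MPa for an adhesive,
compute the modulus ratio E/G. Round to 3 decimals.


E/G ratio = 807 / 323 = 2.498

2.498


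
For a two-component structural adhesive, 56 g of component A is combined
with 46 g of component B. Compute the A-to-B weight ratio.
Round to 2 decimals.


Weight ratio A:B = 56 / 46
= 1.22

1.22


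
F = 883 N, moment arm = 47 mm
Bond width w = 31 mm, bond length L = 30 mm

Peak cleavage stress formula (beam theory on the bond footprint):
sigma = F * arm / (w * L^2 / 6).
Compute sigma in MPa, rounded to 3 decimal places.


sigma = (883 * 47) / (31 * 900 / 6)
= 41501 * 6 / 27900
= 249006 / 27900
= 8.925 MPa

8.925


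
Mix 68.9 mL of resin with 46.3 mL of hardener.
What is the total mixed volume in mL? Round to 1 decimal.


Total = 68.9 + 46.3 = 115.2 mL

115.2


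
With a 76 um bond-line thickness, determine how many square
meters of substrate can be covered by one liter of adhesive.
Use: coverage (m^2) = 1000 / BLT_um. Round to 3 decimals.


Coverage = 1000 / 76 = 13.158 m^2

13.158


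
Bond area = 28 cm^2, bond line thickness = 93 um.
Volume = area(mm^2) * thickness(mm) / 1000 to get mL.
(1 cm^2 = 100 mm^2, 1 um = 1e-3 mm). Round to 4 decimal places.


area_mm2 = 28 * 100 = 2800
blt_mm = 93 * 1e-3 = 0.093
vol_mm3 = 2800 * 0.093 = 260.4
vol_mL = 260.4 / 1000 = 0.2604 mL

0.2604


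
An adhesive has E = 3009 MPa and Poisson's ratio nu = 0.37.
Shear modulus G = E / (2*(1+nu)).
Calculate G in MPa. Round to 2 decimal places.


G = 3009 / (2*(1+0.37))
= 3009 / 2.74
= 1098.18 MPa

1098.18


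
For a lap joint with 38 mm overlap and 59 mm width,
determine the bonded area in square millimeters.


Area = 38 * 59 = 2242 mm^2

2242


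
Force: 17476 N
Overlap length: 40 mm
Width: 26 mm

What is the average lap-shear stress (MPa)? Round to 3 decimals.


Average shear stress = F / (overlap * width)
= 17476 / (40 * 26)
= 16.804 MPa

16.804


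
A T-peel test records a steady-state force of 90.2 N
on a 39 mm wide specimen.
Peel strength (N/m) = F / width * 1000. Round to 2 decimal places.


Peel strength = 90.2 / 39 * 1000
= 2312.82 N/m

2312.82


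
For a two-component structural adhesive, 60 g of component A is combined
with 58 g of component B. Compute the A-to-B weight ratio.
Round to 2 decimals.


Weight ratio A:B = 60 / 58
= 1.03

1.03


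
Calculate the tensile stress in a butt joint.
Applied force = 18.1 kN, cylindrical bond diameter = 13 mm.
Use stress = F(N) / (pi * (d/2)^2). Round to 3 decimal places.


A = pi * 6.5^2 = 132.7323 mm^2
sigma = 18100.0 / 132.7323 = 136.365 MPa

136.365


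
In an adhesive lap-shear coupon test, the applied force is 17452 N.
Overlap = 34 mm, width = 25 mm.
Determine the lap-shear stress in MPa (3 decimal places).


stress = F / (overlap * width)
= 17452 / (34 * 25)
= 20.532 MPa

20.532


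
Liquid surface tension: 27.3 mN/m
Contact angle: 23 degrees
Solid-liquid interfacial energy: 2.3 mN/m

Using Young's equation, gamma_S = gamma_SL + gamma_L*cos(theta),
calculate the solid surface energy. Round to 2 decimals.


gamma_S = 2.3 + 27.3 * cos(23)
= 27.43 mN/m

27.43


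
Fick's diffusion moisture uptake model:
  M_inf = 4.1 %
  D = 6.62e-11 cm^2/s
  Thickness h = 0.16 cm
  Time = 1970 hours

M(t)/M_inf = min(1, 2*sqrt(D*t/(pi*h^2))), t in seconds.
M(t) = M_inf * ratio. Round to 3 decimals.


t_sec = 1970 * 3600 = 7092000
ratio = 2*sqrt(6.62e-11*7092000/(pi*0.16^2))
= min(1, 0.152809)
= 0.152809
M(t) = 4.1 * 0.152809 = 0.627 %

0.627


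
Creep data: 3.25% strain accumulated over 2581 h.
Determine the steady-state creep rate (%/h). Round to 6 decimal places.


Rate = 3.25 / 2581 = 0.001259 %/h

0.001259


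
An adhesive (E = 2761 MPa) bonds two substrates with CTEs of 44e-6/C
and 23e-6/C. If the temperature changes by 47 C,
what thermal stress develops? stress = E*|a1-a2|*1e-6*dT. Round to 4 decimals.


Stress = 2761 * |44 - 23| * 1e-6 * 47
= 2.7251 MPa

2.7251


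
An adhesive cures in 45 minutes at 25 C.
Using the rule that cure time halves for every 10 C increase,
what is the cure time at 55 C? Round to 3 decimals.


Factor = 2^((55 - 25) / 10) = 8.0000
Cure time = 45 / 8.0000
= 5.625 minutes

5.625


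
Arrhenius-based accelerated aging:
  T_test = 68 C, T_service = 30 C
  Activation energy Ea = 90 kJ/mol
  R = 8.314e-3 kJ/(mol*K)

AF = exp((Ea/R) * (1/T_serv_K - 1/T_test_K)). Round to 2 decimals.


T_test_K = 341.15, T_serv_K = 303.15
AF = exp((90/8.314e-3) * (1/303.15 - 1/341.15))
= 53.38

53.38


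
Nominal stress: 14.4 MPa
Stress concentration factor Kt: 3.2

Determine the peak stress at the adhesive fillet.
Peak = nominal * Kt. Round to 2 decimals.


Peak stress = 14.4 * 3.2
= 46.08 MPa

46.08


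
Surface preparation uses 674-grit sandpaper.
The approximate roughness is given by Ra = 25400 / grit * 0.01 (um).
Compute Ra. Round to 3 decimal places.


Ra = 25400 / 674 * 0.01
= 254 / 674
= 0.377 um

0.377


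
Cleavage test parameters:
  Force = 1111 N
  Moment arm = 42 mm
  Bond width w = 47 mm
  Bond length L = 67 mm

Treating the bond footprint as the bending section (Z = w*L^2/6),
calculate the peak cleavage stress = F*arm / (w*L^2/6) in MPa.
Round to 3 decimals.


M = 1111 * 42 = 46662 N*mm
Z = 47 * 67^2 / 6 = 210983 / 6 mm^3
sigma = M / Z = 6 * 46662 / 210983 = 279972 / 210983
= 1.327 MPa

1.327


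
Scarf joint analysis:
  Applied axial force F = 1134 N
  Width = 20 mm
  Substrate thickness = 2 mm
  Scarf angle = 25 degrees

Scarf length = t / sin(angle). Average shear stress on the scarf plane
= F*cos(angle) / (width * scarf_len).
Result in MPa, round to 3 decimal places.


Scarf length = 2 / sin(25 deg) = 4.7324 mm
cos(25 deg) = 0.906308
Shear = 1134 * 0.906308 / (20 * 4.7324)
= 10.859 MPa

10.859


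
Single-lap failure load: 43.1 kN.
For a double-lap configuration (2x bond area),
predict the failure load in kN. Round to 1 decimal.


Failure load = 43.1 * 2 = 86.2 kN

86.2


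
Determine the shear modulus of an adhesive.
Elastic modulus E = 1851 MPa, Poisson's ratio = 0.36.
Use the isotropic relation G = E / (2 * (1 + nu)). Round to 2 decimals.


G = 1851 / (2*(1+0.36)) = 1851 / 2.72
= 680.51 MPa

680.51


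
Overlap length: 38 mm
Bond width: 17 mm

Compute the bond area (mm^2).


Bond area = 38 * 17 = 646 mm^2

646


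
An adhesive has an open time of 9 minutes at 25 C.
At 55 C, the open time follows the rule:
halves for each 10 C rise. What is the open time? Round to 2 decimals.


Factor = 2^((55-25)/10) = 8.0000
Open time = 9 / 8.0000 = 1.13 min

1.13


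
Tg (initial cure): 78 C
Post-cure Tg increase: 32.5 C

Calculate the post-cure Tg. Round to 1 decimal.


Post-cure Tg = 78 + 32.5 = 110.5 C

110.5


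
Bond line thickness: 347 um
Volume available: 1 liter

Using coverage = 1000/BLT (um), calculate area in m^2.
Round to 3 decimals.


1 L = 1e6 mm^3, thickness = 347 um = 0.347 mm
Area = 1e6 / 0.347 mm^2 = (1e6 / 0.347) / 1e6 m^2 = 1000 / 347 m^2
= 2.882 m^2

2.882


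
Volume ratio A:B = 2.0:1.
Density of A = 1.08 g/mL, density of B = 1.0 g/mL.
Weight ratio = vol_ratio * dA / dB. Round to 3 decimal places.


Wt ratio = 2.0 * 1.08 / 1.0
= 2.160

2.160


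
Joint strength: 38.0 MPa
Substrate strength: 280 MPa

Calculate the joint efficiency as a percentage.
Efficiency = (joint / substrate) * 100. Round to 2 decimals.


Efficiency = (38.0 / 280) * 100 = 13.57%

13.57


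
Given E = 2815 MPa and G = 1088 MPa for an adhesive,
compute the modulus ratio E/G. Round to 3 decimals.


E/G ratio = 2815 / 1088 = 2.587

2.587


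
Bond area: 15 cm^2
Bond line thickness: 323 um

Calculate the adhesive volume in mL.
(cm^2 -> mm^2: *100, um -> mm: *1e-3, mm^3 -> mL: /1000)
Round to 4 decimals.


V = 15*100 * 323*1e-3 / 1000
= 0.4845 mL

0.4845


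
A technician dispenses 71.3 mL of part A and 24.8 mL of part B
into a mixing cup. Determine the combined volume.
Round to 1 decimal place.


Combined volume = 71.3 + 24.8
= 96.1 mL

96.1


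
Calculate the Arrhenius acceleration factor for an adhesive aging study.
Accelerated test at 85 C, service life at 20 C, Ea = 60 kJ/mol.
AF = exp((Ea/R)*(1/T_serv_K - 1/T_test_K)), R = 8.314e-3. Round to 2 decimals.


T_test = 358.15 K, T_serv = 293.15 K
Ea/R = 60 / 0.008314 = 7216.74
AF = exp(7216.74 * (1/293.15 - 1/358.15))
= 87.17

87.17


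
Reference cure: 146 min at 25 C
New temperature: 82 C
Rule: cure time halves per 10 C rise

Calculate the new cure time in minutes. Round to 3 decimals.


factor = 2^((82-25)/10) = 51.9842
t_new = 146 / 51.9842 = 2.809 min

2.809


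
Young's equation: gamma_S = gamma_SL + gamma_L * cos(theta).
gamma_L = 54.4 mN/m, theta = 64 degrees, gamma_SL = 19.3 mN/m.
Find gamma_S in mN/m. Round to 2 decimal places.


cos(64 deg) = 0.438371
gamma_S = 19.3 + 54.4 * 0.438371
= 43.15 mN/m

43.15


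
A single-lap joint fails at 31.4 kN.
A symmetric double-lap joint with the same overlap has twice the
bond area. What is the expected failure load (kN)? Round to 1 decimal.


Double-lap load = 2 * 31.4 = 62.8 kN

62.8


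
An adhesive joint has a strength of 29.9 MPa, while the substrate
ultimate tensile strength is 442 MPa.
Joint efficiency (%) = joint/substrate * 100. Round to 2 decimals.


Efficiency = 29.9 / 442 * 100
= 6.76%

6.76


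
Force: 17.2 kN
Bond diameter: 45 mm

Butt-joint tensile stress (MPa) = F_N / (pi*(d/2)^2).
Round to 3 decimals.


F_N = 17.2 * 1000 = 17200.0 N
A = pi*(22.5)^2 = 1590.4313 mm^2
stress = 17200.0 / 1590.4313 = 10.815 MPa

10.815


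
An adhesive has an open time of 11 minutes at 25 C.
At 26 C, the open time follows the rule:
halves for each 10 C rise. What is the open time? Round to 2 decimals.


Factor = 2^((26-25)/10) = 1.0718
Open time = 11 / 1.0718 = 10.26 min

10.26


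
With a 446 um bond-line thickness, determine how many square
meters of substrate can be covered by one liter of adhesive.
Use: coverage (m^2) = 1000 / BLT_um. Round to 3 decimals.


Coverage = 1000 / 446 = 2.242 m^2

2.242


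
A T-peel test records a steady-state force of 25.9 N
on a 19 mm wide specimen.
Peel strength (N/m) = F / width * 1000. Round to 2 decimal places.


Peel strength = 25.9 / 19 * 1000
= 1363.16 N/m

1363.16


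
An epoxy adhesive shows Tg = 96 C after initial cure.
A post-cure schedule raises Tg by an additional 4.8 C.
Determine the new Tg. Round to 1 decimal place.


New Tg = 96 + 4.8
= 100.8 C

100.8


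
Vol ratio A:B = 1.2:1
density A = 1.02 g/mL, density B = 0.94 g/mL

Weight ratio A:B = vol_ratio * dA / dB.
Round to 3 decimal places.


Weight ratio = 1.2 * 1.02 / 0.94
= 1.302

1.302


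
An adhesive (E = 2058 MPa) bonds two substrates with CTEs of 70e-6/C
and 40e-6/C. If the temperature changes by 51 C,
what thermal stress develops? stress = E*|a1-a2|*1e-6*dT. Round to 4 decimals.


Stress = 2058 * |70 - 40| * 1e-6 * 51
= 3.1487 MPa

3.1487


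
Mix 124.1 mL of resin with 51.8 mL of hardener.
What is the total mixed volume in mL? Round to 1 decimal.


Total = 124.1 + 51.8 = 175.9 mL

175.9


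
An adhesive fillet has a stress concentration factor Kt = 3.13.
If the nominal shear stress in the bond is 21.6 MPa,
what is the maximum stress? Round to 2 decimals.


Max stress = 21.6 * 3.13 = 67.61 MPa

67.61


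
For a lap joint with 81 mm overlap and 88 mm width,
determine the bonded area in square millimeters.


Area = 81 * 88 = 7128 mm^2

7128


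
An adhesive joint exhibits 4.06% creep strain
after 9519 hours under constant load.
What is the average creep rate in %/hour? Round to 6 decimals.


Creep rate = strain / time
= 4.06 / 9519
= 0.000427 %/h

0.000427


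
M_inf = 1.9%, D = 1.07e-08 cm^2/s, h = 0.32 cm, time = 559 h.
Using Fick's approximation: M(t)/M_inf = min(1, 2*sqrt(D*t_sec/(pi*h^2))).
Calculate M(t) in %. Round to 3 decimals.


t = 2012400 s
ratio = min(1, 2*sqrt(1.07e-08*2012400/(pi*0.1024)))
= 0.517433
M(t) = 1.9 * 0.517433 = 0.983%

0.983


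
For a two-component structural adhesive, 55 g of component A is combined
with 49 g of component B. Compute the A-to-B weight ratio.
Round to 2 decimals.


Weight ratio A:B = 55 / 49
= 1.12

1.12


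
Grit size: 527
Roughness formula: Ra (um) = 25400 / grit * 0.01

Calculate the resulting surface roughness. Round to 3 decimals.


Ra = 25400 / 527 * 0.01
= 0.482 um

0.482


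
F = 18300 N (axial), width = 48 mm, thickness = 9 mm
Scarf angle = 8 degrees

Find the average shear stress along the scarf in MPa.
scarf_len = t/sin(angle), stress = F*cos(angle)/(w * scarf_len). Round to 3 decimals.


scarf_len = 9/sin(8 deg) = 64.6677
cos(8 deg) = 0.990268
stress = 18300*0.990268/(48*64.6677) = 5.838 MPa

5.838


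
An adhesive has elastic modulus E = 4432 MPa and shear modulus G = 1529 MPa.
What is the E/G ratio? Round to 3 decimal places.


E/G = 4432 / 1529 = 2.899

2.899


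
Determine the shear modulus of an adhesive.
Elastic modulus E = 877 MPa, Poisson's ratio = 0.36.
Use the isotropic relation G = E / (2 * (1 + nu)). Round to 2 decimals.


G = 877 / (2*(1+0.36)) = 877 / 2.72
= 322.43 MPa

322.43


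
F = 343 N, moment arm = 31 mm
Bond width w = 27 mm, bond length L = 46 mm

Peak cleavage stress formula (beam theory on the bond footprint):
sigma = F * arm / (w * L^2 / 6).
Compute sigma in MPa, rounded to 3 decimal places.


sigma = (343 * 31) / (27 * 2116 / 6)
= 10633 * 6 / 57132
= 63798 / 57132
= 1.117 MPa

1.117


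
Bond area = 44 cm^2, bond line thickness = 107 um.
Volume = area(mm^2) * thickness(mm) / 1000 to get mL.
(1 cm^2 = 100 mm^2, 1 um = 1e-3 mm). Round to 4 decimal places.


area_mm2 = 44 * 100 = 4400
blt_mm = 107 * 1e-3 = 0.107
vol_mm3 = 4400 * 0.107 = 470.8
vol_mL = 470.8 / 1000 = 0.4708 mL

0.4708


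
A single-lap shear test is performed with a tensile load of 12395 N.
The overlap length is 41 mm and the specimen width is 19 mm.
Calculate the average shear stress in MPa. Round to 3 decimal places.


Shear stress = F / (overlap * width)
= 12395 / (41 * 19)
= 12395 / 779
= 15.911 MPa

15.911


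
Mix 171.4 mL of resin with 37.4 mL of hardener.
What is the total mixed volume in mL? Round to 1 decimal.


Total = 171.4 + 37.4 = 208.8 mL

208.8


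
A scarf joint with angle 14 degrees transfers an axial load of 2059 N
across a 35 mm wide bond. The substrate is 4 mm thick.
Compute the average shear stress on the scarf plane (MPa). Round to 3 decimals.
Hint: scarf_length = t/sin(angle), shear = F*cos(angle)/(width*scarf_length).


scarf_length = 4 / sin(14 deg) = 16.5343 mm
cos(14 deg) = 0.970296
shear stress = 2059 * 0.970296 / (35 * 16.5343)
= 3.452 MPa

3.452


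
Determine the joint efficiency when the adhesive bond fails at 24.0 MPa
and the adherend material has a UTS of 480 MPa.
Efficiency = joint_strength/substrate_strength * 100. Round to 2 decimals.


Joint efficiency = 24.0 / 480 * 100
= 5.00%

5.00


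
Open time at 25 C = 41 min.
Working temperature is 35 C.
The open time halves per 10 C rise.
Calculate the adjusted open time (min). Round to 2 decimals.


factor = 2^((35 - 25) / 10) = 2.0000
ot = 41 / 2.0000 = 20.50 min

20.50


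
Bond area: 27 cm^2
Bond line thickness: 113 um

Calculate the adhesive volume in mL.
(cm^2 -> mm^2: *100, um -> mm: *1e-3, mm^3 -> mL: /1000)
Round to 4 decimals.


V = 27*100 * 113*1e-3 / 1000
= 0.3051 mL

0.3051


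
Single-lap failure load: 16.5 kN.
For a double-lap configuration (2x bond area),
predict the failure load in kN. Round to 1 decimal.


Failure load = 16.5 * 2 = 33.0 kN

33.0


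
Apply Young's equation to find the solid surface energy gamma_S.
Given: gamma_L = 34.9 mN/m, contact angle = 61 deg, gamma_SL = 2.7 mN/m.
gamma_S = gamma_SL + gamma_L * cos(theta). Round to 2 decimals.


theta_rad = 61 * pi/180 = 1.064651
gamma_S = 2.7 + 34.9 * cos(1.064651)
= 19.62 mN/m

19.62


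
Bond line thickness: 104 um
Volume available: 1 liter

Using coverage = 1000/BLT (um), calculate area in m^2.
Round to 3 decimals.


1 L = 1e6 mm^3, thickness = 104 um = 0.104 mm
Area = 1e6 / 0.104 mm^2 = (1e6 / 0.104) / 1e6 m^2 = 1000 / 104 m^2
= 9.615 m^2

9.615


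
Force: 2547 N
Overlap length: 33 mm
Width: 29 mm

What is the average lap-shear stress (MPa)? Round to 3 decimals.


Average shear stress = F / (overlap * width)
= 2547 / (33 * 29)
= 2.661 MPa

2.661


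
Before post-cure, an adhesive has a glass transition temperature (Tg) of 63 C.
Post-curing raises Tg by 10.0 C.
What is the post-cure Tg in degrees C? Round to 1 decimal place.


Tg_post = Tg_base + delta_Tg
= 63 + 10.0
= 73.0 C

73.0


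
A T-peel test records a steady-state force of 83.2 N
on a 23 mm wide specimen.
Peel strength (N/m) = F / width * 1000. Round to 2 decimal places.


Peel strength = 83.2 / 23 * 1000
= 3617.39 N/m

3617.39


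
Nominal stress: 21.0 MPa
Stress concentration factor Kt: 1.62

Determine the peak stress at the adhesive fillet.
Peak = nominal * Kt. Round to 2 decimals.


Peak stress = 21.0 * 1.62
= 34.02 MPa

34.02


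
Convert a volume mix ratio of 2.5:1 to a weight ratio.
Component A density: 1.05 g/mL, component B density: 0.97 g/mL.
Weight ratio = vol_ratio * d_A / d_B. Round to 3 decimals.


= 2.5 * 1.05 / 0.97 = 2.706

2.706


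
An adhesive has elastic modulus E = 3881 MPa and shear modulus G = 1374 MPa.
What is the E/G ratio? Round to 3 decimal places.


E/G = 3881 / 1374 = 2.825

2.825


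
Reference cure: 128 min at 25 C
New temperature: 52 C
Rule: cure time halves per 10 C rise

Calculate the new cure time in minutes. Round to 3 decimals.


factor = 2^((52-25)/10) = 6.4980
t_new = 128 / 6.4980 = 19.698 min

19.698


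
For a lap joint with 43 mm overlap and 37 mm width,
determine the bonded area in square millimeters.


Area = 43 * 37 = 1591 mm^2

1591


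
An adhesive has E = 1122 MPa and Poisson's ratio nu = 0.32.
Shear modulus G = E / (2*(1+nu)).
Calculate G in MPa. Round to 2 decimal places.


G = 1122 / (2*(1+0.32))
= 1122 / 2.64
= 425.00 MPa

425.00


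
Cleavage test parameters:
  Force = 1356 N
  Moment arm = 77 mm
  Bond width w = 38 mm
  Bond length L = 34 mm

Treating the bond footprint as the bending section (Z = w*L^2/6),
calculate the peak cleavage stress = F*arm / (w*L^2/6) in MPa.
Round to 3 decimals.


M = 1356 * 77 = 104412 N*mm
Z = 38 * 34^2 / 6 = 43928 / 6 mm^3
sigma = M / Z = 6 * 104412 / 43928 = 626472 / 43928
= 14.261 MPa

14.261


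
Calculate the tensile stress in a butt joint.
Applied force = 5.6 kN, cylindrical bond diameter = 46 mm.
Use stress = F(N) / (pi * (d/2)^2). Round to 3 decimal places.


A = pi * 23.0^2 = 1661.9025 mm^2
sigma = 5600.0 / 1661.9025 = 3.370 MPa

3.370


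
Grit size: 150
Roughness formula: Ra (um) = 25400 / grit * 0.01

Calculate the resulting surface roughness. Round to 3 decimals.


Ra = 25400 / 150 * 0.01
= 1.693 um

1.693


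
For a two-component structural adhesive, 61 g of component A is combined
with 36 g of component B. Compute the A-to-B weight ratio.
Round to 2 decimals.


Weight ratio A:B = 61 / 36
= 1.69

1.69


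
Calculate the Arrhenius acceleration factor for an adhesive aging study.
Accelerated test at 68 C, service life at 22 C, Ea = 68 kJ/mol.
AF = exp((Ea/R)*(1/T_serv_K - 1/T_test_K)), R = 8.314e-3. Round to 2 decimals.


T_test = 341.15 K, T_serv = 295.15 K
Ea/R = 68 / 0.008314 = 8178.98
AF = exp(8178.98 * (1/295.15 - 1/341.15))
= 41.95

41.95


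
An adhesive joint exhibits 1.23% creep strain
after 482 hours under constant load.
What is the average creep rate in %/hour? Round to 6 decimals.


Creep rate = strain / time
= 1.23 / 482
= 0.002552 %/h

0.002552


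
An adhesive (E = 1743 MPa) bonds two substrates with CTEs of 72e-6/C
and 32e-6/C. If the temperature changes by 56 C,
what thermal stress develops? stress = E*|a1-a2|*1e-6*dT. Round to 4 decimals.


Stress = 1743 * |72 - 32| * 1e-6 * 56
= 3.9043 MPa

3.9043


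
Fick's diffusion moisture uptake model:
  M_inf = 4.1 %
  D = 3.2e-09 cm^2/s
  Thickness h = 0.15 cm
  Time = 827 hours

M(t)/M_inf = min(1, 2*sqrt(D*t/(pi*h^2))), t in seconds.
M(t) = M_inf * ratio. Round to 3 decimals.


t_sec = 827 * 3600 = 2977200
ratio = 2*sqrt(3.2e-09*2977200/(pi*0.15^2))
= min(1, 0.734248)
= 0.734248
M(t) = 4.1 * 0.734248 = 3.010 %

3.010


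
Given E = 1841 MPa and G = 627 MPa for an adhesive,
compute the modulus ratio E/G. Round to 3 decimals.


E/G ratio = 1841 / 627 = 2.936

2.936


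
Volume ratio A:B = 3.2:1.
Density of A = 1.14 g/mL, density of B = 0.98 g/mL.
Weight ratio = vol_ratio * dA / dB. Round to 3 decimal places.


Wt ratio = 3.2 * 1.14 / 0.98
= 3.722

3.722


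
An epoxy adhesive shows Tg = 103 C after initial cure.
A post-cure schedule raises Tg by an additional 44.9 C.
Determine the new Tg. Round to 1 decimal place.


New Tg = 103 + 44.9
= 147.9 C

147.9


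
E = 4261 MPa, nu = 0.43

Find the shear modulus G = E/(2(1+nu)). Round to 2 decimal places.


G = 4261 / (2 * 1.43)
= 1489.86 MPa

1489.86


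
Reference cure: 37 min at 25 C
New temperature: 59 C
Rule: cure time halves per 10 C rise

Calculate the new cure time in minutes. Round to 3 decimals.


factor = 2^((59-25)/10) = 10.5561
t_new = 37 / 10.5561 = 3.505 min

3.505


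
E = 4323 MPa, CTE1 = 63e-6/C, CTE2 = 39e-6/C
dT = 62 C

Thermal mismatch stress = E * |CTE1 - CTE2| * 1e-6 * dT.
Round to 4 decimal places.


= 4323 * 24e-6 * 62
= 6.4326 MPa

6.4326


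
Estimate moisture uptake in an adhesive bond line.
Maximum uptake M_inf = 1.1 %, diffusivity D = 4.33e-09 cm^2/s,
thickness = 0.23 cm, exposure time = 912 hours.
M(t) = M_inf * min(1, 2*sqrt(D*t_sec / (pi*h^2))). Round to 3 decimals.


Convert time: 912 h = 3283200 s
ratio = min(1, 2*sqrt(4.33e-09*3283200/(pi*0.23^2)))
= 0.584951
M(t) = 1.1 * 0.584951 = 0.643%

0.643


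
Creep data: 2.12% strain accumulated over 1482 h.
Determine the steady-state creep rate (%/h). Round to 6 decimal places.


Rate = 2.12 / 1482 = 0.001430 %/h

0.001430


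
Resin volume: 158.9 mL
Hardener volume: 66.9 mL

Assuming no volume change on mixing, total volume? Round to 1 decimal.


V_total = 158.9 + 66.9 = 225.8 mL

225.8


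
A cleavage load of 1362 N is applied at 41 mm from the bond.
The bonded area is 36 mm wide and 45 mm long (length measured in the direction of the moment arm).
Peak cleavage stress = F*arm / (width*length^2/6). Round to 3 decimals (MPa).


Moment = 1362 * 41 = 55842 N*mm
Section modulus = 36 * 2025 / 6 = 72900 / 6 mm^3
Stress = 55842 / (72900 / 6) = 335052 / 72900
= 4.596 MPa

4.596


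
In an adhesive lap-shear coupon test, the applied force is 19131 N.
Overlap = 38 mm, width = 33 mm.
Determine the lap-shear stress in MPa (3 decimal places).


stress = F / (overlap * width)
= 19131 / (38 * 33)
= 15.256 MPa

15.256


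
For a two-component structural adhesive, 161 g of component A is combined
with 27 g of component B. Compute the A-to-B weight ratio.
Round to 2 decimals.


Weight ratio A:B = 161 / 27
= 5.96

5.96


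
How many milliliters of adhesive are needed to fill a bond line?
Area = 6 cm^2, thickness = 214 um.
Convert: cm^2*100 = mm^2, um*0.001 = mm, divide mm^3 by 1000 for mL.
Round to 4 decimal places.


= (6 * 100) * (214 * 0.001) / 1000
= 0.1284 mL

0.1284


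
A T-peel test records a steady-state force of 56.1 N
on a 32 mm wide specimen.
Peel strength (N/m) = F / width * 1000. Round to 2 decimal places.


Peel strength = 56.1 / 32 * 1000
= 1753.13 N/m

1753.13


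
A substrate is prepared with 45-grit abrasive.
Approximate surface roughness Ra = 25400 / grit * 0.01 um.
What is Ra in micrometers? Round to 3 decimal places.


Ra = 25400 / 45 * 0.01 = 5.644 um

5.644


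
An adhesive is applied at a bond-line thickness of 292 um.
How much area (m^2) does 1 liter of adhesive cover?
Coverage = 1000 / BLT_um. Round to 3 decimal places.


Coverage = 1000 / 292 = 3.425 m^2

3.425


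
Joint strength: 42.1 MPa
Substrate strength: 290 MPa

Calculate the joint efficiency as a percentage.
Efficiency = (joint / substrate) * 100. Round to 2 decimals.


Efficiency = (42.1 / 290) * 100 = 14.52%

14.52


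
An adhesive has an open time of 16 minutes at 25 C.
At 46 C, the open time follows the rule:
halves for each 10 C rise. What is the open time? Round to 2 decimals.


Factor = 2^((46-25)/10) = 4.2871
Open time = 16 / 4.2871 = 3.73 min

3.73


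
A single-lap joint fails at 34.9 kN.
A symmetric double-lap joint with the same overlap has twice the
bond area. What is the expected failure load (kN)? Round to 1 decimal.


Double-lap load = 2 * 34.9 = 69.8 kN

69.8


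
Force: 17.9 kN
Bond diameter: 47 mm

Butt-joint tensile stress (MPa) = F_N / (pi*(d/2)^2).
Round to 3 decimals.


F_N = 17.9 * 1000 = 17900.0 N
A = pi*(23.5)^2 = 1734.9445 mm^2
stress = 17900.0 / 1734.9445 = 10.317 MPa

10.317


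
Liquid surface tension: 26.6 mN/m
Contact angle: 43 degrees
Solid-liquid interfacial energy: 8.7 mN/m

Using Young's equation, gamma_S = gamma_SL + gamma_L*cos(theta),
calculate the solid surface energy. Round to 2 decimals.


gamma_S = 8.7 + 26.6 * cos(43)
= 28.15 mN/m

28.15


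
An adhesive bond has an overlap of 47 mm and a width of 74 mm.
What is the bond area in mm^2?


Bond area = overlap * width
= 47 * 74
= 3478 mm^2

3478


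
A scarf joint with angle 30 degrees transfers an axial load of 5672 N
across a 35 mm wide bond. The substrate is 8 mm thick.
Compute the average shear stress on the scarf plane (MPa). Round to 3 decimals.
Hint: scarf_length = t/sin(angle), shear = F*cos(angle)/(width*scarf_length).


scarf_length = 8 / sin(30 deg) = 16.0000 mm
cos(30 deg) = 0.866025
shear stress = 5672 * 0.866025 / (35 * 16.0000)
= 8.772 MPa

8.772


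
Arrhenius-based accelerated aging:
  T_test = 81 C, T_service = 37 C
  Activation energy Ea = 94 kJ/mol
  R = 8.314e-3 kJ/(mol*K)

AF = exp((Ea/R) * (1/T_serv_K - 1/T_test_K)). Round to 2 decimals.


T_test_K = 354.15, T_serv_K = 310.15
AF = exp((94/8.314e-3) * (1/310.15 - 1/354.15))
= 92.67

92.67


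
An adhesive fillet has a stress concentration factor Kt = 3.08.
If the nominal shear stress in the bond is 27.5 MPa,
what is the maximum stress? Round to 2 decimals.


Max stress = 27.5 * 3.08 = 84.70 MPa

84.70


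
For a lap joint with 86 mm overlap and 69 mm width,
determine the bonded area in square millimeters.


Area = 86 * 69 = 5934 mm^2

5934


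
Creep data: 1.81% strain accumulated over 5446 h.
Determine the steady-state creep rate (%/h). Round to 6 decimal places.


Rate = 1.81 / 5446 = 0.000332 %/h

0.000332


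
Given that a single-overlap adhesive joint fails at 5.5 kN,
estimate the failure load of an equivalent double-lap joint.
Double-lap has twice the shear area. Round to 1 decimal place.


Double-lap factor = 2
Expected load = 5.5 * 2 = 11.0 kN

11.0


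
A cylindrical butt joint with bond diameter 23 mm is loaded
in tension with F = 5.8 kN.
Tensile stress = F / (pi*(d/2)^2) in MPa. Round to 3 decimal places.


Area = pi * (23/2)^2 = 415.4756 mm^2
Stress = 5.8*1000 / 415.4756
= 13.960 MPa

13.960


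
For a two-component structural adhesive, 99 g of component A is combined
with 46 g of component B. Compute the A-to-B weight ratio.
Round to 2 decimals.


Weight ratio A:B = 99 / 46
= 2.15

2.15


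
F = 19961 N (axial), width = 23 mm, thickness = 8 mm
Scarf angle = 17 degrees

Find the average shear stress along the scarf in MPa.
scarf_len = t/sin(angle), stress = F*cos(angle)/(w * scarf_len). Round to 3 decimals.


scarf_len = 8/sin(17 deg) = 27.3624
cos(17 deg) = 0.956305
stress = 19961*0.956305/(23*27.3624) = 30.332 MPa

30.332


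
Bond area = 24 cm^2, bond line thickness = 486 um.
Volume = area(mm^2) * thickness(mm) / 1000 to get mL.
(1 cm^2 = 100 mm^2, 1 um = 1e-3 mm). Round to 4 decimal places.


area_mm2 = 24 * 100 = 2400
blt_mm = 486 * 1e-3 = 0.486
vol_mm3 = 2400 * 0.486 = 1166.4
vol_mL = 1166.4 / 1000 = 1.1664 mL

1.1664


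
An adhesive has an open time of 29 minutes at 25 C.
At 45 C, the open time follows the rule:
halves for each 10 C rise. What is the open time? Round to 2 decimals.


Factor = 2^((45-25)/10) = 4.0000
Open time = 29 / 4.0000 = 7.25 min

7.25


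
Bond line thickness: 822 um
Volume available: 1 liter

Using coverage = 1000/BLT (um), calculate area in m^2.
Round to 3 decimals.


1 L = 1e6 mm^3, thickness = 822 um = 0.822 mm
Area = 1e6 / 0.822 mm^2 = (1e6 / 0.822) / 1e6 m^2 = 1000 / 822 m^2
= 1.217 m^2

1.217


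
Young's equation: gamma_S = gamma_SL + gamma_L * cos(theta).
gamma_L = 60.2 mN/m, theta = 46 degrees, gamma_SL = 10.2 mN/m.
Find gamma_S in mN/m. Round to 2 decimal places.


cos(46 deg) = 0.694658
gamma_S = 10.2 + 60.2 * 0.694658
= 52.02 mN/m

52.02


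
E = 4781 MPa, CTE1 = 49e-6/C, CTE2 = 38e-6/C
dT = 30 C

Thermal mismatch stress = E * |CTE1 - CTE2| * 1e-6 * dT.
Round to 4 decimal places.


= 4781 * 11e-6 * 30
= 1.5777 MPa

1.5777


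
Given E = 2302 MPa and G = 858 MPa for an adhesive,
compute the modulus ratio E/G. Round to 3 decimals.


E/G ratio = 2302 / 858 = 2.683

2.683


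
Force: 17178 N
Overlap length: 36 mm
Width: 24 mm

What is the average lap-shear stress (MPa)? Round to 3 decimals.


Average shear stress = F / (overlap * width)
= 17178 / (36 * 24)
= 19.882 MPa

19.882


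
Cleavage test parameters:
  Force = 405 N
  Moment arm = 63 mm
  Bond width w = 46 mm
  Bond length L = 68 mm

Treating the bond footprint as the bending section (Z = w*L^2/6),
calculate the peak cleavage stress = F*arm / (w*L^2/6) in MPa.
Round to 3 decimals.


M = 405 * 63 = 25515 N*mm
Z = 46 * 68^2 / 6 = 212704 / 6 mm^3
sigma = M / Z = 6 * 25515 / 212704 = 153090 / 212704
= 0.720 MPa

0.720


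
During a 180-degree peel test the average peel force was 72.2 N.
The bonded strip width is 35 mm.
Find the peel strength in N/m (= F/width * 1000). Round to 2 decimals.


Peel strength = F/width * 1000
= 72.2 / 35 * 1000
= 2062.86 N/m

2062.86


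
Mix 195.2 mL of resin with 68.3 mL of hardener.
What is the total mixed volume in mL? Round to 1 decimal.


Total = 195.2 + 68.3 = 263.5 mL

263.5


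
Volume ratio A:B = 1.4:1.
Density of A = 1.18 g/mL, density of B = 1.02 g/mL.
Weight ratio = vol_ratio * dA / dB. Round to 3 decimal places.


Wt ratio = 1.4 * 1.18 / 1.02
= 1.620

1.620


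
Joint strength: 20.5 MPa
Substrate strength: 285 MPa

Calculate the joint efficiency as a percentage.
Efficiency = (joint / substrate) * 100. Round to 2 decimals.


Efficiency = (20.5 / 285) * 100 = 7.19%

7.19


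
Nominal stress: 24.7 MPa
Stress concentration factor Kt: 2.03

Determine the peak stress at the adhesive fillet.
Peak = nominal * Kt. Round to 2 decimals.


Peak stress = 24.7 * 2.03
= 50.14 MPa

50.14


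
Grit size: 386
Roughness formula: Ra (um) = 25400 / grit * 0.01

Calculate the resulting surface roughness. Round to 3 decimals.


Ra = 25400 / 386 * 0.01
= 0.658 um

0.658


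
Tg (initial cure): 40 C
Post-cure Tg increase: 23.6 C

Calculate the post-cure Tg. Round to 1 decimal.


Post-cure Tg = 40 + 23.6 = 63.6 C

63.6


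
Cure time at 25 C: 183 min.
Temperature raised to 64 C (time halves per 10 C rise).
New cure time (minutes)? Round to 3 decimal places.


Acceleration factor = 2^(39/10) = 14.9285
New time = 183 / 14.9285 = 12.258 min

12.258


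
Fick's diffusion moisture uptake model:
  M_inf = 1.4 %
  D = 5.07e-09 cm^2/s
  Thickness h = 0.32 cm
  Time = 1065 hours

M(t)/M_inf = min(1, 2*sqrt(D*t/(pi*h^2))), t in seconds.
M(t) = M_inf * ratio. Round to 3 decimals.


t_sec = 1065 * 3600 = 3834000
ratio = 2*sqrt(5.07e-09*3834000/(pi*0.32^2))
= min(1, 0.491626)
= 0.491626
M(t) = 1.4 * 0.491626 = 0.688 %

0.688


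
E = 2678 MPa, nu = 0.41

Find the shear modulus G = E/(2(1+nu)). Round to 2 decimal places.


G = 2678 / (2 * 1.41)
= 949.65 MPa

949.65


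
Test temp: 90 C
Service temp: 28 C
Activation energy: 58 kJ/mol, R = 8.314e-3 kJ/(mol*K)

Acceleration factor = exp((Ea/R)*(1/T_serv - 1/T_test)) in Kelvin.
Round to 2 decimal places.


AF = exp((58/0.008314)*(1/301.15 - 1/363.15))
= 52.19

52.19


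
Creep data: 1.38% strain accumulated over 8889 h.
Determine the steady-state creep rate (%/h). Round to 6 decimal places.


Rate = 1.38 / 8889 = 0.000155 %/h

0.000155


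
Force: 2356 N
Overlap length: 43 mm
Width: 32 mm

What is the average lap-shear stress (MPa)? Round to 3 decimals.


Average shear stress = F / (overlap * width)
= 2356 / (43 * 32)
= 1.712 MPa

1.712


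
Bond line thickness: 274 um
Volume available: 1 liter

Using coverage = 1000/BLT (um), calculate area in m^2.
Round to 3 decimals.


1 L = 1e6 mm^3, thickness = 274 um = 0.274 mm
Area = 1e6 / 0.274 mm^2 = (1e6 / 0.274) / 1e6 m^2 = 1000 / 274 m^2
= 3.650 m^2

3.650


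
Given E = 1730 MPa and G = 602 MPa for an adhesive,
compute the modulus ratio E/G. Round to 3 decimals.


E/G ratio = 1730 / 602 = 2.874

2.874


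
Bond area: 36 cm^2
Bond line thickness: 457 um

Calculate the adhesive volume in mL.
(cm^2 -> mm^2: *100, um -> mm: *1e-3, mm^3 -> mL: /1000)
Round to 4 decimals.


V = 36*100 * 457*1e-3 / 1000
= 1.6452 mL

1.6452


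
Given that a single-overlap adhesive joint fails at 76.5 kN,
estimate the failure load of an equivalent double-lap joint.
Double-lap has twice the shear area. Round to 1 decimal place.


Double-lap factor = 2
Expected load = 76.5 * 2 = 153.0 kN

153.0


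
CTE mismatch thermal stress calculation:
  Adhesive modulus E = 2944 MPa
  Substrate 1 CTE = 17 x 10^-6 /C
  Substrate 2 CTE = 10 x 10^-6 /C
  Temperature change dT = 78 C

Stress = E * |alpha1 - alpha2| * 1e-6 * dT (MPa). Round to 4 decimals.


delta_alpha = |17 - 10| = 7 x 10^-6/C
Stress = 2944 * 7e-6 * 78
= 1.6074 MPa

1.6074


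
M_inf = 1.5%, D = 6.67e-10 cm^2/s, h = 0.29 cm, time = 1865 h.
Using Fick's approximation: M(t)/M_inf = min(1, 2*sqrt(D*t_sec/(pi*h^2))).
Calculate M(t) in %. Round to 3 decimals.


t = 6714000 s
ratio = min(1, 2*sqrt(6.67e-10*6714000/(pi*0.0841)))
= 0.260382
M(t) = 1.5 * 0.260382 = 0.391%

0.391
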